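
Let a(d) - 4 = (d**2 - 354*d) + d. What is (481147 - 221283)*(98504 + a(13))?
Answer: 24450084032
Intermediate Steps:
a(d) = 4 + d**2 - 353*d (a(d) = 4 + ((d**2 - 354*d) + d) = 4 + (d**2 - 353*d) = 4 + d**2 - 353*d)
(481147 - 221283)*(98504 + a(13)) = (481147 - 221283)*(98504 + (4 + 13**2 - 353*13)) = 259864*(98504 + (4 + 169 - 4589)) = 259864*(98504 - 4416) = 259864*94088 = 24450084032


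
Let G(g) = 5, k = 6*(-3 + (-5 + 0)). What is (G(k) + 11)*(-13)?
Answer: -208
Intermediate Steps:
k = -48 (k = 6*(-3 - 5) = 6*(-8) = -48)
(G(k) + 11)*(-13) = (5 + 11)*(-13) = 16*(-13) = -208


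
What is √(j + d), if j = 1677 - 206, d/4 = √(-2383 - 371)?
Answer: √(1471 + 36*I*√34) ≈ 38.451 + 2.7297*I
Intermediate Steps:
d = 36*I*√34 (d = 4*√(-2383 - 371) = 4*√(-2754) = 4*(9*I*√34) = 36*I*√34 ≈ 209.91*I)
j = 1471
√(j + d) = √(1471 + 36*I*√34)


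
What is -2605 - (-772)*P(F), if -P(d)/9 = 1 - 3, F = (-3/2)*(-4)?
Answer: 11291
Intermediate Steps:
F = 6 (F = ((½)*(-3))*(-4) = -3/2*(-4) = 6)
P(d) = 18 (P(d) = -9*(1 - 3) = -9*(-2) = 18)
-2605 - (-772)*P(F) = -2605 - (-772)*18 = -2605 - 1*(-13896) = -2605 + 13896 = 11291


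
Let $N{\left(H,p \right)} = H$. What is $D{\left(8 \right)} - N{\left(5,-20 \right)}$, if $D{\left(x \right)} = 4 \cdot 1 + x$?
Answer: $7$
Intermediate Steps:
$D{\left(x \right)} = 4 + x$
$D{\left(8 \right)} - N{\left(5,-20 \right)} = \left(4 + 8\right) - 5 = 12 - 5 = 7$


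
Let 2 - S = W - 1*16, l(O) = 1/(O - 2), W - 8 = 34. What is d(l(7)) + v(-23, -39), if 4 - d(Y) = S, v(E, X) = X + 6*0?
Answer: -11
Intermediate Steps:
W = 42 (W = 8 + 34 = 42)
l(O) = 1/(-2 + O)
v(E, X) = X (v(E, X) = X + 0 = X)
S = -24 (S = 2 - (42 - 1*16) = 2 - (42 - 16) = 2 - 1*26 = 2 - 26 = -24)
d(Y) = 28 (d(Y) = 4 - 1*(-24) = 4 + 24 = 28)
d(l(7)) + v(-23, -39) = 28 - 39 = -11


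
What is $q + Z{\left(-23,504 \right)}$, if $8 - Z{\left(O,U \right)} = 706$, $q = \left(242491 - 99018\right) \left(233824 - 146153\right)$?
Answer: $12578420685$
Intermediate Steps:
$q = 12578421383$ ($q = 143473 \cdot 87671 = 12578421383$)
$Z{\left(O,U \right)} = -698$ ($Z{\left(O,U \right)} = 8 - 706 = -698$)
$q + Z{\left(-23,504 \right)} = 12578421383 - 698 = 12578420685$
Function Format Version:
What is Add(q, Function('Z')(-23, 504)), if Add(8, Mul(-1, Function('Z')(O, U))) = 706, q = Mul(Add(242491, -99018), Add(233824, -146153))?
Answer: 12578420685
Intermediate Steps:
q = 12578421383 (q = Mul(143473, 87671) = 12578421383)
Function('Z')(O, U) = -698 (Function('Z')(O, U) = Add(8, Mul(-1, 706)) = Add(8, -706) = -698)
Add(q, Function('Z')(-23, 504)) = Add(12578421383, -698) = 12578420685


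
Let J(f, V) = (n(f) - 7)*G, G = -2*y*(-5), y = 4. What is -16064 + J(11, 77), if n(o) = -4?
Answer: -16504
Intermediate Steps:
G = 40 (G = -2*4*(-5) = -8*(-5) = 40)
J(f, V) = -440 (J(f, V) = (-4 - 7)*40 = -11*40 = -440)
-16064 + J(11, 77) = -16064 - 440 = -16504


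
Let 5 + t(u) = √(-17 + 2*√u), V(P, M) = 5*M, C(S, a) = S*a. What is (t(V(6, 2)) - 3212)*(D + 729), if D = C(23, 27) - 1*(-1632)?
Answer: -9593094 + 2982*I*√(17 - 2*√10) ≈ -9.5931e+6 + 9743.2*I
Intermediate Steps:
D = 2253 (D = 23*27 - 1*(-1632) = 621 + 1632 = 2253)
t(u) = -5 + √(-17 + 2*√u)
(t(V(6, 2)) - 3212)*(D + 729) = ((-5 + √(-17 + 2*√(5*2))) - 3212)*(2253 + 729) = ((-5 + √(-17 + 2*√10)) - 3212)*2982 = (-3217 + √(-17 + 2*√10))*2982 = -9593094 + 2982*√(-17 + 2*√10)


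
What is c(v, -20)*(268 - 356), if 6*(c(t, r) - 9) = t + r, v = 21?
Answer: -2420/3 ≈ -806.67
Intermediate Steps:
c(t, r) = 9 + r/6 + t/6 (c(t, r) = 9 + (t + r)/6 = 9 + (r + t)/6 = 9 + (r/6 + t/6) = 9 + r/6 + t/6)
c(v, -20)*(268 - 356) = (9 + (1/6)*(-20) + (1/6)*21)*(268 - 356) = (9 - 10/3 + 7/2)*(-88) = (55/6)*(-88) = -2420/3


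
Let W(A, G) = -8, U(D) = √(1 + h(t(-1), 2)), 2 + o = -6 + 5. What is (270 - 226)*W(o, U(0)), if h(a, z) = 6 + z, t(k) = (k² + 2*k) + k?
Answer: -352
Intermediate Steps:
t(k) = k² + 3*k
o = -3 (o = -2 + (-6 + 5) = -2 - 1 = -3)
U(D) = 3 (U(D) = √(1 + (6 + 2)) = √(1 + 8) = √9 = 3)
(270 - 226)*W(o, U(0)) = (270 - 226)*(-8) = 44*(-8) = -352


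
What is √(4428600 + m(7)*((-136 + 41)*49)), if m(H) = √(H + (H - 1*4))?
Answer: √(4428600 - 4655*√10) ≈ 2100.9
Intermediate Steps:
m(H) = √(-4 + 2*H) (m(H) = √(H + (H - 4)) = √(H + (-4 + H)) = √(-4 + 2*H))
√(4428600 + m(7)*((-136 + 41)*49)) = √(4428600 + √(-4 + 2*7)*((-136 + 41)*49)) = √(4428600 + √(-4 + 14)*(-95*49)) = √(4428600 + √10*(-4655)) = √(4428600 - 4655*√10)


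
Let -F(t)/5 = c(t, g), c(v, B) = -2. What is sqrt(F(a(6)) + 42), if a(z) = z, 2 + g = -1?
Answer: 2*sqrt(13) ≈ 7.2111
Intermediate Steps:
g = -3 (g = -2 - 1 = -3)
F(t) = 10 (F(t) = -5*(-2) = 10)
sqrt(F(a(6)) + 42) = sqrt(10 + 42) = sqrt(52) = 2*sqrt(13)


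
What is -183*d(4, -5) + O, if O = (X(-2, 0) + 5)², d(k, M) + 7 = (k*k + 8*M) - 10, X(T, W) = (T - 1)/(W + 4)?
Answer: 120337/16 ≈ 7521.1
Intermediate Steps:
X(T, W) = (-1 + T)/(4 + W)
d(k, M) = -17 + k² + 8*M (d(k, M) = -7 + ((k*k + 8*M) - 10) = -7 + ((k² + 8*M) - 10) = -7 + (-10 + k² + 8*M) = -17 + k² + 8*M)
O = 289/16 (O = ((-1 - 2)/(4 + 0) + 5)² = (-3/4 + 5)² = ((¼)*(-3) + 5)² = (-¾ + 5)² = (17/4)² = 289/16 ≈ 18.063)
-183*d(4, -5) + O = -183*(-17 + 4² + 8*(-5)) + 289/16 = -183*(-17 + 16 - 40) + 289/16 = -183*(-41) + 289/16 = 7503 + 289/16 = 120337/16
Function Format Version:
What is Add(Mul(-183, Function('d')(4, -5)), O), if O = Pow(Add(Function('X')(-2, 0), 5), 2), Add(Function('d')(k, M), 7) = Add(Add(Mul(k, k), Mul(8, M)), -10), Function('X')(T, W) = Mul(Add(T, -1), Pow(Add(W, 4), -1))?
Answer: Rational(120337, 16) ≈ 7521.1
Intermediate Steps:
Function('X')(T, W) = Mul(Pow(Add(4, W), -1), Add(-1, T)) (Function('X')(T, W) = Mul(Add(-1, T), Pow(Add(4, W), -1)) = Mul(Pow(Add(4, W), -1), Add(-1, T)))
Function('d')(k, M) = Add(-17, Pow(k, 2), Mul(8, M)) (Function('d')(k, M) = Add(-7, Add(Add(Mul(k, k), Mul(8, M)), -10)) = Add(-7, Add(Add(Pow(k, 2), Mul(8, M)), -10)) = Add(-7, Add(-10, Pow(k, 2), Mul(8, M))) = Add(-17, Pow(k, 2), Mul(8, M)))
O = Rational(289, 16) (O = Pow(Add(Mul(Pow(Add(4, 0), -1), Add(-1, -2)), 5), 2) = Pow(Add(Mul(Pow(4, -1), -3), 5), 2) = Pow(Add(Mul(Rational(1, 4), -3), 5), 2) = Pow(Add(Rational(-3, 4), 5), 2) = Pow(Rational(17, 4), 2) = Rational(289, 16) ≈ 18.063)
Add(Mul(-183, Function('d')(4, -5)), O) = Add(Mul(-183, Add(-17, Pow(4, 2), Mul(8, -5))), Rational(289, 16)) = Add(Mul(-183, Add(-17, 16, -40)), Rational(289, 16)) = Add(Mul(-183, -41), Rational(289, 16)) = Add(7503, Rational(289, 16)) = Rational(120337, 16)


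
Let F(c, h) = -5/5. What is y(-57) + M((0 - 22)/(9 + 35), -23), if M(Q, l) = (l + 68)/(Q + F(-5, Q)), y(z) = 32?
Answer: 2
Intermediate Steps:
F(c, h) = -1 (F(c, h) = -5*⅕ = -1)
M(Q, l) = (68 + l)/(-1 + Q) (M(Q, l) = (l + 68)/(Q - 1) = (68 + l)/(-1 + Q))
y(-57) + M((0 - 22)/(9 + 35), -23) = 32 + (68 - 23)/(-1 + (0 - 22)/(9 + 35)) = 32 + 45/(-1 - 22/44) = 32 + 45/(-1 - 22*1/44) = 32 + 45/(-1 - ½) = 32 + 45/(-3/2) = 32 - ⅔*45 = 32 - 30 = 2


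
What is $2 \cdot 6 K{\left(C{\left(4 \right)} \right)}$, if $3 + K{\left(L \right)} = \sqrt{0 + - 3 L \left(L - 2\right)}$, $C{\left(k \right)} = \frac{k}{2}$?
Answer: $-36$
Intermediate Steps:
$C{\left(k \right)} = \frac{k}{2}$ ($C{\left(k \right)} = k \frac{1}{2} = \frac{k}{2}$)
$K{\left(L \right)} = -3 + \sqrt{3} \sqrt{- L \left(-2 + L\right)}$ ($K{\left(L \right)} = -3 + \sqrt{0 + - 3 L \left(L - 2\right)} = -3 + \sqrt{0 + - 3 L \left(-2 + L\right)} = -3 + \sqrt{0 - 3 L \left(-2 + L\right)} = -3 + \sqrt{- 3 L \left(-2 + L\right)} = -3 + \sqrt{3} \sqrt{- L \left(-2 + L\right)}$)
$2 \cdot 6 K{\left(C{\left(4 \right)} \right)} = 2 \cdot 6 \left(-3 + \sqrt{3} \sqrt{\frac{1}{2} \cdot 4 \left(2 - \frac{1}{2} \cdot 4\right)}\right) = 12 \left(-3 + \sqrt{3} \sqrt{2 \left(2 - 2\right)}\right) = 12 \left(-3 + \sqrt{3} \sqrt{2 \cdot 0}\right) = 12 \left(-3 + \sqrt{3} \sqrt{0}\right) = 12 \left(-3 + \sqrt{3} \cdot 0\right) = 12 \left(-3 + 0\right) = 12 \left(-3\right) = -36$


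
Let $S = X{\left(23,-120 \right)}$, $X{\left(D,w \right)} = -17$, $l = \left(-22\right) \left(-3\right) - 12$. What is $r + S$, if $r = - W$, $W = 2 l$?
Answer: $-125$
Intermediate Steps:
$l = 54$ ($l = 66 - 12 = 54$)
$S = -17$
$W = 108$ ($W = 2 \cdot 54 = 108$)
$r = -108$ ($r = \left(-1\right) 108 = -108$)
$r + S = -108 - 17 = -125$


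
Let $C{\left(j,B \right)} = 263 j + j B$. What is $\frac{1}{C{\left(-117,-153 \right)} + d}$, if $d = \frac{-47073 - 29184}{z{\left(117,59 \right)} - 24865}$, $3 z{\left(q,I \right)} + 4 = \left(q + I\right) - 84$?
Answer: $- \frac{74507}{958676319} \approx -7.7719 \cdot 10^{-5}$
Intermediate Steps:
$C{\left(j,B \right)} = 263 j + B j$
$z{\left(q,I \right)} = - \frac{88}{3} + \frac{I}{3} + \frac{q}{3}$ ($z{\left(q,I \right)} = - \frac{4}{3} + \frac{\left(q + I\right) - 84}{3} = - \frac{4}{3} + \frac{\left(I + q\right) - 84}{3} = - \frac{4}{3} + \frac{-84 + I + q}{3} = - \frac{4}{3} + \left(-28 + \frac{I}{3} + \frac{q}{3}\right) = - \frac{88}{3} + \frac{I}{3} + \frac{q}{3}$)
$d = \frac{228771}{74507}$ ($d = \frac{-47073 - 29184}{\left(- \frac{88}{3} + \frac{1}{3} \cdot 59 + \frac{1}{3} \cdot 117\right) - 24865} = - \frac{76257}{\left(- \frac{88}{3} + \frac{59}{3} + 39\right) - 24865} = - \frac{76257}{\frac{88}{3} - 24865} = - \frac{76257}{- \frac{74507}{3}} = \left(-76257\right) \left(- \frac{3}{74507}\right) = \frac{228771}{74507} \approx 3.0705$)
$\frac{1}{C{\left(-117,-153 \right)} + d} = \frac{1}{- 117 \left(263 - 153\right) + \frac{228771}{74507}} = \frac{1}{\left(-117\right) 110 + \frac{228771}{74507}} = \frac{1}{-12870 + \frac{228771}{74507}} = \frac{1}{- \frac{958676319}{74507}} = - \frac{74507}{958676319}$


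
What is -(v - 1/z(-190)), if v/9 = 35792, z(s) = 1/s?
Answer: -322318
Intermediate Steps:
v = 322128 (v = 9*35792 = 322128)
-(v - 1/z(-190)) = -(322128 - 1/(1/(-190))) = -(322128 - 1/(-1/190)) = -(322128 - 1*(-190)) = -(322128 + 190) = -1*322318 = -322318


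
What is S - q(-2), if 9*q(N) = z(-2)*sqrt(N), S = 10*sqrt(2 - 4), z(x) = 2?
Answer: 88*I*sqrt(2)/9 ≈ 13.828*I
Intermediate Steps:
S = 10*I*sqrt(2) (S = 10*sqrt(-2) = 10*(I*sqrt(2)) = 10*I*sqrt(2) ≈ 14.142*I)
q(N) = 2*sqrt(N)/9 (q(N) = (2*sqrt(N))/9 = 2*sqrt(N)/9)
S - q(-2) = 10*I*sqrt(2) - 2*sqrt(-2)/9 = 10*I*sqrt(2) - 2*I*sqrt(2)/9 = 88*I*sqrt(2)/9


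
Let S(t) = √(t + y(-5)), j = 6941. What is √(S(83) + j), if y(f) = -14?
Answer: √(6941 + √69) ≈ 83.363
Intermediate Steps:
S(t) = √(-14 + t) (S(t) = √(t - 14) = √(-14 + t))
√(S(83) + j) = √(√(-14 + 83) + 6941) = √(√69 + 6941) = √(6941 + √69)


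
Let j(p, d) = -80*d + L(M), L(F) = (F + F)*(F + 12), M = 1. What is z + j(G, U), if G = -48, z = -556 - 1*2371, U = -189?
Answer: 12219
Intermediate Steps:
z = -2927 (z = -556 - 2371 = -2927)
L(F) = 2*F*(12 + F) (L(F) = (2*F)*(12 + F) = 2*F*(12 + F))
j(p, d) = 26 - 80*d (j(p, d) = -80*d + 2*1*(12 + 1) = -80*d + 2*1*13 = -80*d + 26 = 26 - 80*d)
z + j(G, U) = -2927 + (26 - 80*(-189)) = -2927 + (26 + 15120) = -2927 + 15146 = 12219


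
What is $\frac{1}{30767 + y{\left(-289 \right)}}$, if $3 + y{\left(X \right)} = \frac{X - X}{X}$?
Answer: $\frac{1}{30764} \approx 3.2506 \cdot 10^{-5}$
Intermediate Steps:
$y{\left(X \right)} = -3$ ($y{\left(X \right)} = -3 + \frac{X - X}{X} = -3 + \frac{0}{X} = -3 + 0 = -3$)
$\frac{1}{30767 + y{\left(-289 \right)}} = \frac{1}{30767 - 3} = \frac{1}{30764}$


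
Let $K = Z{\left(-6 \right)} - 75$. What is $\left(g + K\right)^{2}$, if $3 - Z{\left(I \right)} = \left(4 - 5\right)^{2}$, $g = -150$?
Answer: $49729$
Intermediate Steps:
$Z{\left(I \right)} = 2$ ($Z{\left(I \right)} = 3 - \left(4 - 5\right)^{2} = 3 - \left(-1\right)^{2} = 3 - 1 = 2$)
$K = -73$ ($K = 2 - 75 = -73$)
$\left(g + K\right)^{2} = \left(-150 - 73\right)^{2} = \left(-223\right)^{2} = 49729$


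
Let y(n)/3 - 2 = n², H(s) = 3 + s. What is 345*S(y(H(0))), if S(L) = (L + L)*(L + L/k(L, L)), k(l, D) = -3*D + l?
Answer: 740025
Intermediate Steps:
k(l, D) = l - 3*D
y(n) = 6 + 3*n²
S(L) = 2*L*(-½ + L) (S(L) = (L + L)*(L + L/(L - 3*L)) = (2*L)*(L + L/((-2*L))) = (2*L)*(L + L*(-1/(2*L))) = (2*L)*(L - ½) = (2*L)*(-½ + L) = 2*L*(-½ + L))
345*S(y(H(0))) = 345*((6 + 3*(3 + 0)²)*(-1 + 2*(6 + 3*(3 + 0)²))) = 345*((6 + 3*3²)*(-1 + 2*(6 + 3*3²))) = 345*((6 + 3*9)*(-1 + 2*(6 + 3*9))) = 345*((6 + 27)*(-1 + 2*(6 + 27))) = 345*(33*(-1 + 2*33)) = 345*(33*(-1 + 66)) = 345*(33*65) = 345*2145 = 740025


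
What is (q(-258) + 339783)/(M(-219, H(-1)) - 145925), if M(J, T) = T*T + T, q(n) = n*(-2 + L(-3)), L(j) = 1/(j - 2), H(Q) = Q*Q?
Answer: -567251/243205 ≈ -2.3324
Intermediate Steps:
H(Q) = Q²
L(j) = 1/(-2 + j)
q(n) = -11*n/5 (q(n) = n*(-2 + 1/(-2 - 3)) = n*(-2 + 1/(-5)) = n*(-2 - ⅕) = n*(-11/5) = -11*n/5)
M(J, T) = T + T² (M(J, T) = T² + T = T + T²)
(q(-258) + 339783)/(M(-219, H(-1)) - 145925) = (-11/5*(-258) + 339783)/((-1)²*(1 + (-1)²) - 145925) = (2838/5 + 339783)/(1*(1 + 1) - 145925) = 1701753/(5*(1*2 - 145925)) = 1701753/(5*(2 - 145925)) = (1701753/5)/(-145923) = (1701753/5)*(-1/145923) = -567251/243205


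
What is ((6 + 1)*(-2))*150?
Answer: -2100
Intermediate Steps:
((6 + 1)*(-2))*150 = (7*(-2))*150 = -14*150 = -2100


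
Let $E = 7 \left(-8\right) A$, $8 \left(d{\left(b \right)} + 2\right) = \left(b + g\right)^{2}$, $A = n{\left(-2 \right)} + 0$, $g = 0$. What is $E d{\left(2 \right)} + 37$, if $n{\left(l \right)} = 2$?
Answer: $205$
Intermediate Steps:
$A = 2$ ($A = 2 + 0 = 2$)
$d{\left(b \right)} = -2 + \frac{b^{2}}{8}$ ($d{\left(b \right)} = -2 + \frac{\left(b + 0\right)^{2}}{8} = -2 + \frac{b^{2}}{8}$)
$E = -112$ ($E = 7 \left(-8\right) 2 = \left(-56\right) 2 = -112$)
$E d{\left(2 \right)} + 37 = - 112 \left(-2 + \frac{2^{2}}{8}\right) + 37 = - 112 \left(-2 + \frac{1}{8} \cdot 4\right) + 37 = - 112 \left(-2 + \frac{1}{2}\right) + 37 = \left(-112\right) \left(- \frac{3}{2}\right) + 37 = 168 + 37 = 205$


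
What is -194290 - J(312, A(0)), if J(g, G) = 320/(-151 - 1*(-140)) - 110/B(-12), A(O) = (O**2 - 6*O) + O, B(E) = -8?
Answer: -8548085/44 ≈ -1.9427e+5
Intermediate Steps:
A(O) = O**2 - 5*O
J(g, G) = -675/44 (J(g, G) = 320/(-151 - 1*(-140)) - 110/(-8) = 320/(-151 + 140) - 110*(-1/8) = 320/(-11) + 55/4 = 320*(-1/11) + 55/4 = -320/11 + 55/4 = -675/44)
-194290 - J(312, A(0)) = -194290 - 1*(-675/44) = -194290 + 675/44 = -8548085/44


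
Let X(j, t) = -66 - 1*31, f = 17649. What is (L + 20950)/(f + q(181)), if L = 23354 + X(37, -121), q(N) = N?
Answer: 44207/17830 ≈ 2.4794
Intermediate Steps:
X(j, t) = -97 (X(j, t) = -66 - 31 = -97)
L = 23257 (L = 23354 - 97 = 23257)
(L + 20950)/(f + q(181)) = (23257 + 20950)/(17649 + 181) = 44207/17830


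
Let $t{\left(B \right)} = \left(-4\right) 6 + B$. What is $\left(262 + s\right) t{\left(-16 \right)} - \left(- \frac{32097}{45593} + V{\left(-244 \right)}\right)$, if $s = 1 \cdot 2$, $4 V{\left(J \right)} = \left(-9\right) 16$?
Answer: $- \frac{479788635}{45593} \approx -10523.0$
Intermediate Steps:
$V{\left(J \right)} = -36$ ($V{\left(J \right)} = \frac{\left(-9\right) 16}{4} = \frac{1}{4} \left(-144\right) = -36$)
$t{\left(B \right)} = -24 + B$
$s = 2$
$\left(262 + s\right) t{\left(-16 \right)} - \left(- \frac{32097}{45593} + V{\left(-244 \right)}\right) = \left(262 + 2\right) \left(-24 - 16\right) - \left(-36 + \frac{32097}{-45593}\right) = 264 \left(-40\right) + \left(\left(-32097\right) \left(- \frac{1}{45593}\right) + 36\right) = -10560 + \left(\frac{32097}{45593} + 36\right) = -10560 + \frac{1673445}{45593} = - \frac{479788635}{45593}$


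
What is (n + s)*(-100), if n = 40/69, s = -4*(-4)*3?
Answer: -335200/69 ≈ -4858.0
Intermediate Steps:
s = 48 (s = 16*3 = 48)
n = 40/69 (n = 40*(1/69) = 40/69 ≈ 0.57971)
(n + s)*(-100) = (40/69 + 48)*(-100) = (3352/69)*(-100) = -335200/69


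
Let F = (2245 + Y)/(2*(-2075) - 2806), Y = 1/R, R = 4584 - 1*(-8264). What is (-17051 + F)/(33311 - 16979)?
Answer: -1523888444849/1459602076416 ≈ -1.0440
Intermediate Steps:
R = 12848 (R = 4584 + 8264 = 12848)
Y = 1/12848 ≈ 7.7833e-5
F = -28843761/89370688 (F = (2245 + 1/12848)/(2*(-2075) - 2806) = 28843761/(12848*(-4150 - 2806)) = (28843761/12848)/(-6956) = (28843761/12848)*(-1/6956) = -28843761/89370688 ≈ -0.32274)
(-17051 + F)/(33311 - 16979) = (-17051 - 28843761/89370688)/(33311 - 16979) = -1523888444849/89370688/16332 = -1523888444849/89370688*1/16332 = -1523888444849/1459602076416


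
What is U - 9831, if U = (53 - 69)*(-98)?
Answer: -8263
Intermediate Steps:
U = 1568 (U = -16*(-98) = 1568)
U - 9831 = 1568 - 9831 = -8263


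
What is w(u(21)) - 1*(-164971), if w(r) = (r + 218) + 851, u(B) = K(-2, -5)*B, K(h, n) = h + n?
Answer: 165893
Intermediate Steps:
u(B) = -7*B (u(B) = (-2 - 5)*B = -7*B)
w(r) = 1069 + r (w(r) = (218 + r) + 851 = 1069 + r)
w(u(21)) - 1*(-164971) = (1069 - 7*21) - 1*(-164971) = (1069 - 147) + 164971 = 922 + 164971 = 165893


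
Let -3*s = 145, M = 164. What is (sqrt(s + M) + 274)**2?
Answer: (822 + sqrt(1041))**2/9 ≈ 81085.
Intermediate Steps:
s = -145/3 (s = -1/3*145 = -145/3 ≈ -48.333)
(sqrt(s + M) + 274)**2 = (sqrt(-145/3 + 164) + 274)**2 = (sqrt(347/3) + 274)**2 = (sqrt(1041)/3 + 274)**2 = (274 + sqrt(1041)/3)**2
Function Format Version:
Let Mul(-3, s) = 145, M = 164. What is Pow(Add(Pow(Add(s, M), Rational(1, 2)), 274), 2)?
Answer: Mul(Rational(1, 9), Pow(Add(822, Pow(1041, Rational(1, 2))), 2)) ≈ 81085.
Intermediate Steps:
s = Rational(-145, 3) (s = Mul(Rational(-1, 3), 145) = Rational(-145, 3) ≈ -48.333)
Pow(Add(Pow(Add(s, M), Rational(1, 2)), 274), 2) = Pow(Add(Pow(Add(Rational(-145, 3), 164), Rational(1, 2)), 274), 2) = Pow(Add(Pow(Rational(347, 3), Rational(1, 2)), 274), 2) = Pow(Add(Mul(Rational(1, 3), Pow(1041, Rational(1, 2))), 274), 2) = Pow(Add(274, Mul(Rational(1, 3), Pow(1041, Rational(1, 2)))), 2)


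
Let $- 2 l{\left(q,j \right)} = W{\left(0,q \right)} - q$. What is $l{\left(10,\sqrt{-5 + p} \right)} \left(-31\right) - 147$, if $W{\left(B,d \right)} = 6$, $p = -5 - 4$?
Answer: $-209$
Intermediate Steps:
$p = -9$ ($p = -5 - 4 = -9$)
$l{\left(q,j \right)} = -3 + \frac{q}{2}$ ($l{\left(q,j \right)} = - \frac{6 - q}{2} = -3 + \frac{q}{2}$)
$l{\left(10,\sqrt{-5 + p} \right)} \left(-31\right) - 147 = \left(-3 + \frac{1}{2} \cdot 10\right) \left(-31\right) - 147 = \left(-3 + 5\right) \left(-31\right) - 147 = 2 \left(-31\right) - 147 = -62 - 147 = -209$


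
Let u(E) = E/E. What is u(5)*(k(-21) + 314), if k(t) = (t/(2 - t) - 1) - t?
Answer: 7661/23 ≈ 333.09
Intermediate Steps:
k(t) = -1 - t + t/(2 - t) (k(t) = (-1 + t/(2 - t)) - t = -1 - t + t/(2 - t))
u(E) = 1
u(5)*(k(-21) + 314) = 1*((2 - 1*(-21)²)/(-2 - 21) + 314) = 1*((2 - 1*441)/(-23) + 314) = 1*(-(2 - 441)/23 + 314) = 1*(-1/23*(-439) + 314) = 1*(439/23 + 314) = 1*(7661/23) = 7661/23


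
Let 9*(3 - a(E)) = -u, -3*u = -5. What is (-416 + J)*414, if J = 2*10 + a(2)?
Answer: -487876/3 ≈ -1.6263e+5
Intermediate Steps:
u = 5/3 (u = -⅓*(-5) = 5/3 ≈ 1.6667)
a(E) = 86/27 (a(E) = 3 - (-1)*5/(9*3) = 3 - ⅑*(-5/3) = 3 + 5/27 = 86/27)
J = 626/27 (J = 2*10 + 86/27 = 20 + 86/27 = 626/27 ≈ 23.185)
(-416 + J)*414 = (-416 + 626/27)*414 = -10606/27*414 = -487876/3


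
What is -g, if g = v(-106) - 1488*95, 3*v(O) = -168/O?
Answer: 7492052/53 ≈ 1.4136e+5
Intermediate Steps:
v(O) = -56/O (v(O) = (-168/O)/3 = -56/O)
g = -7492052/53 (g = -56/(-106) - 1488*95 = -56*(-1/106) - 1*141360 = 28/53 - 141360 = -7492052/53 ≈ -1.4136e+5)
-g = -1*(-7492052/53) = 7492052/53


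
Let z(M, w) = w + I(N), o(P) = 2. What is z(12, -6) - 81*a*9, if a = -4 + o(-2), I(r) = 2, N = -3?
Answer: 1454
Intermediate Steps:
a = -2 (a = -4 + 2 = -2)
z(M, w) = 2 + w (z(M, w) = w + 2 = 2 + w)
z(12, -6) - 81*a*9 = (2 - 6) - (-162)*9 = -4 - 81*(-18) = -4 + 1458 = 1454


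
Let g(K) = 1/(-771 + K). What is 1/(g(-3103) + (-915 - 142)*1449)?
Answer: -3874/5933391283 ≈ -6.5292e-7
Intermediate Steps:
1/(g(-3103) + (-915 - 142)*1449) = 1/(1/(-771 - 3103) + (-915 - 142)*1449) = 1/(1/(-3874) - 1057*1449) = 1/(-1/3874 - 1531593) = 1/(-5933391283/3874) = -3874/5933391283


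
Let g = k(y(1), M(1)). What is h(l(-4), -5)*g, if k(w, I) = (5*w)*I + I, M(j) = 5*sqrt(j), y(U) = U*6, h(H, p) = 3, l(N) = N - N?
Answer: 465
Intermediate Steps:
l(N) = 0
y(U) = 6*U
k(w, I) = I + 5*I*w (k(w, I) = 5*I*w + I = I + 5*I*w)
g = 155 (g = (5*sqrt(1))*(1 + 5*(6*1)) = (5*1)*(1 + 5*6) = 5*(1 + 30) = 5*31 = 155)
h(l(-4), -5)*g = 3*155 = 465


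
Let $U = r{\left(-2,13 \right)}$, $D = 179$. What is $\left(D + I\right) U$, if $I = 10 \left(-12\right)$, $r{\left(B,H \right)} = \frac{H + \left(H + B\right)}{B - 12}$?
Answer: $- \frac{708}{7} \approx -101.14$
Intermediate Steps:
$r{\left(B,H \right)} = \frac{B + 2 H}{-12 + B}$ ($r{\left(B,H \right)} = \frac{H + \left(B + H\right)}{-12 + B} = \frac{B + 2 H}{-12 + B}$)
$I = -120$
$U = - \frac{12}{7}$ ($U = \frac{-2 + 2 \cdot 13}{-12 - 2} = \frac{-2 + 26}{-14} = \left(- \frac{1}{14}\right) 24 = - \frac{12}{7} \approx -1.7143$)
$\left(D + I\right) U = \left(179 - 120\right) \left(- \frac{12}{7}\right) = 59 \left(- \frac{12}{7}\right) = - \frac{708}{7}$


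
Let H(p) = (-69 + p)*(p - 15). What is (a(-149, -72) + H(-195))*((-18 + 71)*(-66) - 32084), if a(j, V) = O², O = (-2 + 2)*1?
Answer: -1972666080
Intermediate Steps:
H(p) = (-69 + p)*(-15 + p)
O = 0 (O = 0*1 = 0)
a(j, V) = 0 (a(j, V) = 0² = 0)
(a(-149, -72) + H(-195))*((-18 + 71)*(-66) - 32084) = (0 + (1035 + (-195)² - 84*(-195)))*((-18 + 71)*(-66) - 32084) = (0 + (1035 + 38025 + 16380))*(53*(-66) - 32084) = (0 + 55440)*(-3498 - 32084) = 55440*(-35582) = -1972666080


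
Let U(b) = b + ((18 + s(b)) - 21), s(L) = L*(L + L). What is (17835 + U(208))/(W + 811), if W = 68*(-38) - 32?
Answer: -104568/1805 ≈ -57.932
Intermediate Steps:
s(L) = 2*L**2 (s(L) = L*(2*L) = 2*L**2)
U(b) = -3 + b + 2*b**2 (U(b) = b + ((18 + 2*b**2) - 21) = b + (-3 + 2*b**2) = -3 + b + 2*b**2)
W = -2616 (W = -2584 - 32 = -2616)
(17835 + U(208))/(W + 811) = (17835 + (-3 + 208 + 2*208**2))/(-2616 + 811) = (17835 + (-3 + 208 + 2*43264))/(-1805) = (17835 + (-3 + 208 + 86528))*(-1/1805) = (17835 + 86733)*(-1/1805) = 104568*(-1/1805) = -104568/1805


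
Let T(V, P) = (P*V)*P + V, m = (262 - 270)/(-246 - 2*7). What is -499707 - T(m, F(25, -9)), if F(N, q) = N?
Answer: -32482207/65 ≈ -4.9973e+5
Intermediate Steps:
m = 2/65 (m = -8/(-246 - 14) = -8/(-260) = -8*(-1/260) = 2/65 ≈ 0.030769)
T(V, P) = V + V*P² (T(V, P) = V*P² + V = V + V*P²)
-499707 - T(m, F(25, -9)) = -499707 - 2*(1 + 25²)/65 = -499707 - 2*(1 + 625)/65 = -499707 - 2*626/65 = -499707 - 1*1252/65 = -499707 - 1252/65 = -32482207/65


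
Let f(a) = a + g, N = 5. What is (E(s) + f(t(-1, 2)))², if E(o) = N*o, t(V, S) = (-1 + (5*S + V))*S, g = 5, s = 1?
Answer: 676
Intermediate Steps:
t(V, S) = S*(-1 + V + 5*S) (t(V, S) = (-1 + (V + 5*S))*S = (-1 + V + 5*S)*S = S*(-1 + V + 5*S))
f(a) = 5 + a (f(a) = a + 5 = 5 + a)
E(o) = 5*o
(E(s) + f(t(-1, 2)))² = (5*1 + (5 + 2*(-1 - 1 + 5*2)))² = (5 + (5 + 2*(-1 - 1 + 10)))² = (5 + (5 + 2*8))² = (5 + (5 + 16))² = (5 + 21)² = 26² = 676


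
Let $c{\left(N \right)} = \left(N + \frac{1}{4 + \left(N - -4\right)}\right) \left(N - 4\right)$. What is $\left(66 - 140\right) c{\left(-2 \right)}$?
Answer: $-814$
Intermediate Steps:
$c{\left(N \right)} = \left(-4 + N\right) \left(N + \frac{1}{8 + N}\right)$ ($c{\left(N \right)} = \left(N + \frac{1}{4 + \left(N + 4\right)}\right) \left(-4 + N\right) = \left(N + \frac{1}{4 + \left(4 + N\right)}\right) \left(-4 + N\right) = \left(N + \frac{1}{8 + N}\right) \left(-4 + N\right) = \left(-4 + N\right) \left(N + \frac{1}{8 + N}\right)$)
$\left(66 - 140\right) c{\left(-2 \right)} = \left(66 - 140\right) \frac{-4 + \left(-2\right)^{3} - -62 + 4 \left(-2\right)^{2}}{8 - 2} = - 74 \frac{-4 - 8 + 62 + 4 \cdot 4}{6} = - 74 \frac{-4 - 8 + 62 + 16}{6} = - 74 \cdot \frac{1}{6} \cdot 66 = \left(-74\right) 11 = -814$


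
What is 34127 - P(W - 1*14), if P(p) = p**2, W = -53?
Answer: 29638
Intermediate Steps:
34127 - P(W - 1*14) = 34127 - (-53 - 1*14)**2 = 34127 - (-53 - 14)**2 = 34127 - 1*(-67)**2 = 34127 - 1*4489 = 34127 - 4489 = 29638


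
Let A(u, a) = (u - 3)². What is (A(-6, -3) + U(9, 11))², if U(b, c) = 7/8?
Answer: 429025/64 ≈ 6703.5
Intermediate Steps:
A(u, a) = (-3 + u)²
U(b, c) = 7/8 (U(b, c) = 7*(⅛) = 7/8)
(A(-6, -3) + U(9, 11))² = ((-3 - 6)² + 7/8)² = ((-9)² + 7/8)² = (81 + 7/8)² = (655/8)² = 429025/64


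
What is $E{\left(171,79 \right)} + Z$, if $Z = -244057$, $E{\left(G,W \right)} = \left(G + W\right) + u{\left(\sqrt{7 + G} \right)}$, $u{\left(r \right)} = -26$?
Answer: $-243833$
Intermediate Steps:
$E{\left(G,W \right)} = -26 + G + W$ ($E{\left(G,W \right)} = \left(G + W\right) - 26 = -26 + G + W$)
$E{\left(171,79 \right)} + Z = \left(-26 + 171 + 79\right) - 244057 = 224 - 244057 = -243833$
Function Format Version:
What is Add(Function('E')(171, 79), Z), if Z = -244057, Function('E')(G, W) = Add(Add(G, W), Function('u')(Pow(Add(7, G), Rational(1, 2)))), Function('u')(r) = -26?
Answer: -243833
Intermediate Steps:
Function('E')(G, W) = Add(-26, G, W) (Function('E')(G, W) = Add(Add(G, W), -26) = Add(-26, G, W))
Add(Function('E')(171, 79), Z) = Add(Add(-26, 171, 79), -244057) = Add(224, -244057) = -243833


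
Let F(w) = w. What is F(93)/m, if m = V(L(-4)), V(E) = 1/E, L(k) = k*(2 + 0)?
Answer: -744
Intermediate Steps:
L(k) = 2*k (L(k) = k*2 = 2*k)
m = -1/8 (m = 1/(2*(-4)) = 1/(-8) = -1/8 ≈ -0.12500)
F(93)/m = 93/(-1/8) = 93*(-8) = -744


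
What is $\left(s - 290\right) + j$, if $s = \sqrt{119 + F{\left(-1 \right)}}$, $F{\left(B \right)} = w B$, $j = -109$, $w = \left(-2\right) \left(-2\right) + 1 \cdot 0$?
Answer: $-399 + \sqrt{115} \approx -388.28$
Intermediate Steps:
$w = 4$ ($w = 4 + 0 = 4$)
$F{\left(B \right)} = 4 B$
$s = \sqrt{115}$ ($s = \sqrt{119 + 4 \left(-1\right)} = \sqrt{119 - 4} = \sqrt{115} \approx 10.724$)
$\left(s - 290\right) + j = \left(\sqrt{115} - 290\right) - 109 = \left(-290 + \sqrt{115}\right) - 109 = -399 + \sqrt{115}$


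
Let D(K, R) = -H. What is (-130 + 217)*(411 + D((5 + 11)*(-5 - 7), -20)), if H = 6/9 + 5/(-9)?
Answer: 107242/3 ≈ 35747.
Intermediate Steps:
H = ⅑ (H = 6*(⅑) + 5*(-⅑) = ⅔ - 5/9 = ⅑ ≈ 0.11111)
D(K, R) = -⅑ (D(K, R) = -1*⅑ = -⅑)
(-130 + 217)*(411 + D((5 + 11)*(-5 - 7), -20)) = (-130 + 217)*(411 - ⅑) = 87*(3698/9) = 107242/3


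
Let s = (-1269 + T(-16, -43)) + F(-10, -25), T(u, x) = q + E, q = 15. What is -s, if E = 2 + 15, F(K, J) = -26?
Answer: 1263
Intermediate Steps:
E = 17
T(u, x) = 32 (T(u, x) = 15 + 17 = 32)
s = -1263 (s = (-1269 + 32) - 26 = -1237 - 26 = -1263)
-s = -1*(-1263) = 1263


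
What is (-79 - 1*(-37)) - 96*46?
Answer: -4458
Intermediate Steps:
(-79 - 1*(-37)) - 96*46 = (-79 + 37) - 4416 = -42 - 4416 = -4458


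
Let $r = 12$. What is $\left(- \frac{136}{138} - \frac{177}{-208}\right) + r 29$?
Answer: $\frac{4992565}{14352} \approx 347.87$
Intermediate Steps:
$\left(- \frac{136}{138} - \frac{177}{-208}\right) + r 29 = \left(- \frac{136}{138} - \frac{177}{-208}\right) + 12 \cdot 29 = \left(\left(-136\right) \frac{1}{138} - - \frac{177}{208}\right) + 348 = \left(- \frac{68}{69} + \frac{177}{208}\right) + 348 = - \frac{1931}{14352} + 348 = \frac{4992565}{14352}$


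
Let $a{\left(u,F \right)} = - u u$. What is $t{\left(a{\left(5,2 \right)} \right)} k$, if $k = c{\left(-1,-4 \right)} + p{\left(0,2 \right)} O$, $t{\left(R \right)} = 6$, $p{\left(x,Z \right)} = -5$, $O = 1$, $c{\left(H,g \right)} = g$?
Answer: $-54$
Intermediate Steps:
$a{\left(u,F \right)} = - u^{2}$
$k = -9$ ($k = -4 - 5 = -9$)
$t{\left(a{\left(5,2 \right)} \right)} k = 6 \left(-9\right) = -54$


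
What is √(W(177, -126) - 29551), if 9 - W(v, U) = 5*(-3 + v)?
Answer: 2*I*√7603 ≈ 174.39*I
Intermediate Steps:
W(v, U) = 24 - 5*v (W(v, U) = 9 - 5*(-3 + v) = 9 - (-15 + 5*v) = 9 + (15 - 5*v) = 24 - 5*v)
√(W(177, -126) - 29551) = √((24 - 5*177) - 29551) = √((24 - 885) - 29551) = √(-861 - 29551) = √(-30412) = 2*I*√7603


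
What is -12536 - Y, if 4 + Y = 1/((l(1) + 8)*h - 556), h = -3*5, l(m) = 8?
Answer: -9975471/796 ≈ -12532.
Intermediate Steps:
h = -15
Y = -3185/796 (Y = -4 + 1/((8 + 8)*(-15) - 556) = -4 + 1/(16*(-15) - 556) = -4 + 1/(-240 - 556) = -4 + 1/(-796) = -4 - 1/796 = -3185/796 ≈ -4.0013)
-12536 - Y = -12536 - 1*(-3185/796) = -12536 + 3185/796 = -9975471/796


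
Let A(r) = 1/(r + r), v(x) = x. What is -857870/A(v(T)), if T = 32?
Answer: -54903680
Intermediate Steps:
A(r) = 1/(2*r)
-857870/A(v(T)) = -857870/((½)/32) = -857870/((½)*(1/32)) = -857870/1/64 = -857870*64 = -54903680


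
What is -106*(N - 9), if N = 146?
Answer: -14522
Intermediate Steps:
-106*(N - 9) = -106*(146 - 9) = -106*137 = -14522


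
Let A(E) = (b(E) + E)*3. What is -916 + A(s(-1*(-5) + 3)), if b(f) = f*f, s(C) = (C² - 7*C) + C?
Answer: -100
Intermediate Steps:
s(C) = C² - 6*C
b(f) = f²
A(E) = 3*E + 3*E² (A(E) = (E² + E)*3 = (E + E²)*3 = 3*E + 3*E²)
-916 + A(s(-1*(-5) + 3)) = -916 + 3*((-1*(-5) + 3)*(-6 + (-1*(-5) + 3)))*(1 + (-1*(-5) + 3)*(-6 + (-1*(-5) + 3))) = -916 + 3*((5 + 3)*(-6 + (5 + 3)))*(1 + (5 + 3)*(-6 + (5 + 3))) = -916 + 3*(8*(-6 + 8))*(1 + 8*(-6 + 8)) = -916 + 3*(8*2)*(1 + 8*2) = -916 + 3*16*(1 + 16) = -916 + 3*16*17 = -916 + 816 = -100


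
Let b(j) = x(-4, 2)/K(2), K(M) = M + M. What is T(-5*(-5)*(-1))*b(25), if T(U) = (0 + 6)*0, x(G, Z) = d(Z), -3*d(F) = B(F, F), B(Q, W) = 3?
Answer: 0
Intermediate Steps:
K(M) = 2*M
d(F) = -1 (d(F) = -⅓*3 = -1)
x(G, Z) = -1
T(U) = 0 (T(U) = 6*0 = 0)
b(j) = -¼ (b(j) = -1/(2*2) = -1/4 = -1*¼ = -¼)
T(-5*(-5)*(-1))*b(25) = 0*(-¼) = 0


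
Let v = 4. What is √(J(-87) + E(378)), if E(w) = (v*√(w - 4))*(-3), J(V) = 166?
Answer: √(166 - 12*√374) ≈ 8.1283*I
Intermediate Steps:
E(w) = -12*√(-4 + w) (E(w) = (4*√(w - 4))*(-3) = (4*√(-4 + w))*(-3) = -12*√(-4 + w))
√(J(-87) + E(378)) = √(166 - 12*√(-4 + 378)) = √(166 - 12*√374)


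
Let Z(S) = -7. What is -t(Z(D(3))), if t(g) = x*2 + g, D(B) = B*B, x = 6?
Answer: -5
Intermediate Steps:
D(B) = B²
t(g) = 12 + g (t(g) = 6*2 + g = 12 + g)
-t(Z(D(3))) = -(12 - 7) = -1*5 = -5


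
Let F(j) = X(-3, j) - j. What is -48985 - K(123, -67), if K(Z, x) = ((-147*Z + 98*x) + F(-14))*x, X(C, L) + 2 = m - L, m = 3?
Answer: -1698391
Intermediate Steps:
X(C, L) = 1 - L (X(C, L) = -2 + (3 - L) = 1 - L)
F(j) = 1 - 2*j (F(j) = (1 - j) - j = 1 - 2*j)
K(Z, x) = x*(29 - 147*Z + 98*x) (K(Z, x) = ((-147*Z + 98*x) + (1 - 2*(-14)))*x = ((-147*Z + 98*x) + (1 + 28))*x = ((-147*Z + 98*x) + 29)*x = (29 - 147*Z + 98*x)*x = x*(29 - 147*Z + 98*x))
-48985 - K(123, -67) = -48985 - (-67)*(29 - 147*123 + 98*(-67)) = -48985 - (-67)*(29 - 18081 - 6566) = -48985 - (-67)*(-24618) = -48985 - 1*1649406 = -48985 - 1649406 = -1698391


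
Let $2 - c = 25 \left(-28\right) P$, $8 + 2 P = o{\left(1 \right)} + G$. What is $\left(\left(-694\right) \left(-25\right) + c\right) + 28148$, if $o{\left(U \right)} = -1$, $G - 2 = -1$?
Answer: $42700$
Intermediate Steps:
$G = 1$ ($G = 2 - 1 = 1$)
$P = -4$ ($P = -4 + \frac{-1 + 1}{2} = -4 + \frac{1}{2} \cdot 0 = -4 + 0 = -4$)
$c = -2798$ ($c = 2 - 25 \left(-28\right) \left(-4\right) = 2 - \left(-700\right) \left(-4\right) = 2 - 2800 = -2798$)
$\left(\left(-694\right) \left(-25\right) + c\right) + 28148 = \left(\left(-694\right) \left(-25\right) - 2798\right) + 28148 = \left(17350 - 2798\right) + 28148 = 14552 + 28148 = 42700$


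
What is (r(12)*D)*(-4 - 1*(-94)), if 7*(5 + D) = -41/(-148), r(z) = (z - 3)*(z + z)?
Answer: -24975540/259 ≈ -96431.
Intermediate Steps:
r(z) = 2*z*(-3 + z) (r(z) = (-3 + z)*(2*z) = 2*z*(-3 + z))
D = -5139/1036 (D = -5 + (-41/(-148))/7 = -5 + (-41*(-1/148))/7 = -5 + (⅐)*(41/148) = -5 + 41/1036 = -5139/1036 ≈ -4.9604)
(r(12)*D)*(-4 - 1*(-94)) = ((2*12*(-3 + 12))*(-5139/1036))*(-4 - 1*(-94)) = ((2*12*9)*(-5139/1036))*(-4 + 94) = (216*(-5139/1036))*90 = -277506/259*90 = -24975540/259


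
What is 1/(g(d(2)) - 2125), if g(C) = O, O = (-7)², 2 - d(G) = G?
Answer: -1/2076 ≈ -0.00048170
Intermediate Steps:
d(G) = 2 - G
O = 49
g(C) = 49
1/(g(d(2)) - 2125) = 1/(49 - 2125) = 1/(-2076) = -1/2076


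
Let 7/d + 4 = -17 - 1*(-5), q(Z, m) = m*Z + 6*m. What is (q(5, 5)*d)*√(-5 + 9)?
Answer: -385/8 ≈ -48.125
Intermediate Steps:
q(Z, m) = 6*m + Z*m (q(Z, m) = Z*m + 6*m = 6*m + Z*m)
d = -7/16 (d = 7/(-4 + (-17 - 1*(-5))) = 7/(-4 + (-17 + 5)) = 7/(-4 - 12) = 7/(-16) = 7*(-1/16) = -7/16 ≈ -0.43750)
(q(5, 5)*d)*√(-5 + 9) = ((5*(6 + 5))*(-7/16))*√(-5 + 9) = ((5*11)*(-7/16))*√4 = (55*(-7/16))*2 = -385/16*2 = -385/8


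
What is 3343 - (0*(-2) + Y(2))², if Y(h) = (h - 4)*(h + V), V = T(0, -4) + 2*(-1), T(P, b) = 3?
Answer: 3307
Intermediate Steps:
V = 1 (V = 3 + 2*(-1) = 3 - 2 = 1)
Y(h) = (1 + h)*(-4 + h) (Y(h) = (h - 4)*(h + 1) = (-4 + h)*(1 + h) = (1 + h)*(-4 + h))
3343 - (0*(-2) + Y(2))² = 3343 - (0*(-2) + (-4 + 2² - 3*2))² = 3343 - (0 + (-4 + 4 - 6))² = 3343 - (0 - 6)² = 3343 - 1*(-6)² = 3343 - 1*36 = 3343 - 36 = 3307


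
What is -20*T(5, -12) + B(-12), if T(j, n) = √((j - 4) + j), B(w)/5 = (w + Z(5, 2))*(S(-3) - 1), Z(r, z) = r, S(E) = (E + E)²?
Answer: -1225 - 20*√6 ≈ -1274.0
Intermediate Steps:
S(E) = 4*E² (S(E) = (2*E)² = 4*E²)
B(w) = 875 + 175*w (B(w) = 5*((w + 5)*(4*(-3)² - 1)) = 5*((5 + w)*(4*9 - 1)) = 5*((5 + w)*(36 - 1)) = 5*((5 + w)*35) = 5*(175 + 35*w) = 875 + 175*w)
T(j, n) = √(-4 + 2*j) (T(j, n) = √((-4 + j) + j) = √(-4 + 2*j))
-20*T(5, -12) + B(-12) = -20*√(-4 + 2*5) + (875 + 175*(-12)) = -20*√(-4 + 10) + (875 - 2100) = -20*√6 - 1225 = -1225 - 20*√6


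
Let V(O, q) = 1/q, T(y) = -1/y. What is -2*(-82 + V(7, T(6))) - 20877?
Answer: -20701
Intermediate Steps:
-2*(-82 + V(7, T(6))) - 20877 = -2*(-82 + 1/(-1/6)) - 20877 = -2*(-82 - 6) - 20877 = -2*(-88) - 20877 = 176 - 20877 = -20701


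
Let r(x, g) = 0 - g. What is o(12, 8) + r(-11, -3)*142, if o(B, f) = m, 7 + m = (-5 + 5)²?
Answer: 419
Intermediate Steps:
m = -7 (m = -7 + (-5 + 5)² = -7 + 0² = -7 + 0 = -7)
r(x, g) = -g
o(B, f) = -7
o(12, 8) + r(-11, -3)*142 = -7 - 1*(-3)*142 = -7 + 3*142 = -7 + 426 = 419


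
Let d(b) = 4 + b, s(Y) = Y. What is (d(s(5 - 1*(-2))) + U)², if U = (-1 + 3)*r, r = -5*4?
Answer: 841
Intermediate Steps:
r = -20
U = -40 (U = (-1 + 3)*(-20) = 2*(-20) = -40)
(d(s(5 - 1*(-2))) + U)² = ((4 + (5 - 1*(-2))) - 40)² = ((4 + (5 + 2)) - 40)² = ((4 + 7) - 40)² = (11 - 40)² = (-29)² = 841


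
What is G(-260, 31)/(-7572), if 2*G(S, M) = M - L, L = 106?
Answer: 25/5048 ≈ 0.0049525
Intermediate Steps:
G(S, M) = -53 + M/2 (G(S, M) = (M - 1*106)/2 = (M - 106)/2 = (-106 + M)/2 = -53 + M/2)
G(-260, 31)/(-7572) = (-53 + (½)*31)/(-7572) = (-53 + 31/2)*(-1/7572) = -75/2*(-1/7572) = 25/5048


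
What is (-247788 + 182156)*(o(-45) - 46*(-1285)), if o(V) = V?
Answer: -3876554080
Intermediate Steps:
(-247788 + 182156)*(o(-45) - 46*(-1285)) = (-247788 + 182156)*(-45 - 46*(-1285)) = -65632*(-45 + 59110) = -65632*59065 = -3876554080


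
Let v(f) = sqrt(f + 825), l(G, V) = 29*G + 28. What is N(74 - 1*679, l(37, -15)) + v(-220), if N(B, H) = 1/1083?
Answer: 1/1083 + 11*sqrt(5) ≈ 24.598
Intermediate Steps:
l(G, V) = 28 + 29*G
N(B, H) = 1/1083
v(f) = sqrt(825 + f)
N(74 - 1*679, l(37, -15)) + v(-220) = 1/1083 + sqrt(825 - 220) = 1/1083 + sqrt(605) = 1/1083 + 11*sqrt(5)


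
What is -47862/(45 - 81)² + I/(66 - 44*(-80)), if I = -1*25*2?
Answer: -4769387/129096 ≈ -36.945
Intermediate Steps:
I = -50 (I = -25*2 = -50)
-47862/(45 - 81)² + I/(66 - 44*(-80)) = -47862/(45 - 81)² - 50/(66 - 44*(-80)) = -47862/((-36)²) - 50/(66 + 3520) = -47862/1296 - 50/3586 = -47862*1/1296 - 50*1/3586 = -2659/72 - 25/1793 = -4769387/129096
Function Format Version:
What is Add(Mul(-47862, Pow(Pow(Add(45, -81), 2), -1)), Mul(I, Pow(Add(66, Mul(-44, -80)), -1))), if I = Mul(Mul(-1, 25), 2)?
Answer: Rational(-4769387, 129096) ≈ -36.945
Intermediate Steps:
I = -50 (I = Mul(-25, 2) = -50)
Add(Mul(-47862, Pow(Pow(Add(45, -81), 2), -1)), Mul(I, Pow(Add(66, Mul(-44, -80)), -1))) = Add(Mul(-47862, Pow(Pow(Add(45, -81), 2), -1)), Mul(-50, Pow(Add(66, Mul(-44, -80)), -1))) = Add(Mul(-47862, Pow(Pow(-36, 2), -1)), Mul(-50, Pow(Add(66, 3520), -1))) = Add(Mul(-47862, Pow(1296, -1)), Mul(-50, Pow(3586, -1))) = Add(Mul(-47862, Rational(1, 1296)), Mul(-50, Rational(1, 3586))) = Add(Rational(-2659, 72), Rational(-25, 1793)) = Rational(-4769387, 129096)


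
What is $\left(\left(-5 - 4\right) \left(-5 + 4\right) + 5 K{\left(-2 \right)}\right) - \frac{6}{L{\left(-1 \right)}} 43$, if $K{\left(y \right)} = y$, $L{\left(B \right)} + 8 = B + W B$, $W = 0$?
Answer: $- \frac{86}{3} \approx -28.667$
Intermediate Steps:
$L{\left(B \right)} = -8 + B$ ($L{\left(B \right)} = -8 + \left(B + 0 B\right) = -8 + \left(B + 0\right) = -8 + B$)
$\left(\left(-5 - 4\right) \left(-5 + 4\right) + 5 K{\left(-2 \right)}\right) - \frac{6}{L{\left(-1 \right)}} 43 = \left(\left(-5 - 4\right) \left(-5 + 4\right) + 5 \left(-2\right)\right) - \frac{6}{-8 - 1} \cdot 43 = \left(\left(-9\right) \left(-1\right) - 10\right) - \frac{6}{-9} \cdot 43 = \left(9 - 10\right) \left(-6\right) \left(- \frac{1}{9}\right) 43 = - \frac{2 \cdot 43}{3} = \left(-1\right) \frac{86}{3} = - \frac{86}{3}$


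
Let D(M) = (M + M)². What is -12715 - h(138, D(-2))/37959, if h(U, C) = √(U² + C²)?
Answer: -12715 - 10*√193/37959 ≈ -12715.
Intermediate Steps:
D(M) = 4*M² (D(M) = (2*M)² = 4*M²)
h(U, C) = √(C² + U²)
-12715 - h(138, D(-2))/37959 = -12715 - √((4*(-2)²)² + 138²)/37959 = -12715 - √((4*4)² + 19044)/37959 = -12715 - √(16² + 19044)/37959 = -12715 - √(256 + 19044)/37959 = -12715 - √19300/37959 = -12715 - 10*√193/37959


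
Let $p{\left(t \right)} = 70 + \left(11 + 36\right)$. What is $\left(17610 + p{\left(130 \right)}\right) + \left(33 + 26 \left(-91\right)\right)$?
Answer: $15394$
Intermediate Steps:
$p{\left(t \right)} = 117$ ($p{\left(t \right)} = 70 + 47 = 117$)
$\left(17610 + p{\left(130 \right)}\right) + \left(33 + 26 \left(-91\right)\right) = \left(17610 + 117\right) + \left(33 + 26 \left(-91\right)\right) = 17727 + \left(33 - 2366\right) = 17727 - 2333 = 15394$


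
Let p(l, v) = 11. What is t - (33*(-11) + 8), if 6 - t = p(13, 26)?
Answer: 350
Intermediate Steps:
t = -5 (t = 6 - 1*11 = 6 - 11 = -5)
t - (33*(-11) + 8) = -5 - (33*(-11) + 8) = -5 - (-363 + 8) = -5 - 1*(-355) = -5 + 355 = 350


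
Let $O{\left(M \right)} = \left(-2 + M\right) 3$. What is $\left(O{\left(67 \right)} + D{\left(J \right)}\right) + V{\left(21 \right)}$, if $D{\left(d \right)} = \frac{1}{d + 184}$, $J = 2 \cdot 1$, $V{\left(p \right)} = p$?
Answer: $\frac{40177}{186} \approx 216.01$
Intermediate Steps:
$O{\left(M \right)} = -6 + 3 M$
$J = 2$
$D{\left(d \right)} = \frac{1}{184 + d}$
$\left(O{\left(67 \right)} + D{\left(J \right)}\right) + V{\left(21 \right)} = \left(\left(-6 + 3 \cdot 67\right) + \frac{1}{184 + 2}\right) + 21 = \left(\left(-6 + 201\right) + \frac{1}{186}\right) + 21 = \left(195 + \frac{1}{186}\right) + 21 = \frac{36271}{186} + 21 = \frac{40177}{186}$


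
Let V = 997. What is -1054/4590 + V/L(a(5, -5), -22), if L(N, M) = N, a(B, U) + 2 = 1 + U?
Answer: -44927/270 ≈ -166.40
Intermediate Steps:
a(B, U) = -1 + U (a(B, U) = -2 + (1 + U) = -1 + U)
-1054/4590 + V/L(a(5, -5), -22) = -1054/4590 + 997/(-1 - 5) = -1054*1/4590 + 997/(-6) = -31/135 + 997*(-⅙) = -31/135 - 997/6 = -44927/270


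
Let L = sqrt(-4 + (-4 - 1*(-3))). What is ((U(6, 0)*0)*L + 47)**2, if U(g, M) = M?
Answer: 2209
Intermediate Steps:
L = I*sqrt(5) (L = sqrt(-4 + (-4 + 3)) = sqrt(-4 - 1) = sqrt(-5) = I*sqrt(5) ≈ 2.2361*I)
((U(6, 0)*0)*L + 47)**2 = ((0*0)*(I*sqrt(5)) + 47)**2 = (0*(I*sqrt(5)) + 47)**2 = (0 + 47)**2 = 47**2 = 2209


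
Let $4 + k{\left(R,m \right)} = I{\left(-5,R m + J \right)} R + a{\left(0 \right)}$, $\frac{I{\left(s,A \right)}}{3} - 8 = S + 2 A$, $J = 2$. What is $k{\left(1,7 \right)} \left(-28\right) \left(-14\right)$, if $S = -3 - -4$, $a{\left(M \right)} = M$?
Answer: $30184$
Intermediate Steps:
$S = 1$ ($S = -3 + 4 = 1$)
$I{\left(s,A \right)} = 27 + 6 A$ ($I{\left(s,A \right)} = 24 + 3 \left(1 + 2 A\right) = 24 + \left(3 + 6 A\right) = 27 + 6 A$)
$k{\left(R,m \right)} = -4 + R \left(39 + 6 R m\right)$ ($k{\left(R,m \right)} = -4 + \left(\left(27 + 6 \left(R m + 2\right)\right) R + 0\right) = -4 + \left(\left(27 + 6 \left(2 + R m\right)\right) R + 0\right) = -4 + \left(\left(27 + \left(12 + 6 R m\right)\right) R + 0\right) = -4 + \left(\left(39 + 6 R m\right) R + 0\right) = -4 + \left(R \left(39 + 6 R m\right) + 0\right) = -4 + R \left(39 + 6 R m\right)$)
$k{\left(1,7 \right)} \left(-28\right) \left(-14\right) = \left(-4 + 3 \cdot 1 \left(13 + 2 \cdot 1 \cdot 7\right)\right) \left(-28\right) \left(-14\right) = \left(-4 + 3 \cdot 1 \left(13 + 14\right)\right) \left(-28\right) \left(-14\right) = \left(-4 + 3 \cdot 1 \cdot 27\right) \left(-28\right) \left(-14\right) = \left(-4 + 81\right) \left(-28\right) \left(-14\right) = 77 \left(-28\right) \left(-14\right) = \left(-2156\right) \left(-14\right) = 30184$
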